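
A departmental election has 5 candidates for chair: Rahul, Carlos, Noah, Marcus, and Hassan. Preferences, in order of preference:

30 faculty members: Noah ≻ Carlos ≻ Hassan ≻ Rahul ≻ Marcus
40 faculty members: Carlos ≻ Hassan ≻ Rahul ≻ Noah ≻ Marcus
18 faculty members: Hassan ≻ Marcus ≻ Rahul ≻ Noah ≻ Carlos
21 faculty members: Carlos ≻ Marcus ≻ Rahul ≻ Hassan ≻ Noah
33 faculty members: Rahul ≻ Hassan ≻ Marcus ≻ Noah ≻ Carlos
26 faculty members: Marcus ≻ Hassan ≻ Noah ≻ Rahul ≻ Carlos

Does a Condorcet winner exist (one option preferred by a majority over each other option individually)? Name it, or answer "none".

none

Checking pairwise contests:
Carlos beats Rahul 91–77.
Noah beats Carlos 107–61.
Rahul beats Noah 112–56.
Rahul beats Marcus 103–65.
Carlos beats Hassan 91–77.
Every option loses at least one head-to-head, so there is no Condorcet winner.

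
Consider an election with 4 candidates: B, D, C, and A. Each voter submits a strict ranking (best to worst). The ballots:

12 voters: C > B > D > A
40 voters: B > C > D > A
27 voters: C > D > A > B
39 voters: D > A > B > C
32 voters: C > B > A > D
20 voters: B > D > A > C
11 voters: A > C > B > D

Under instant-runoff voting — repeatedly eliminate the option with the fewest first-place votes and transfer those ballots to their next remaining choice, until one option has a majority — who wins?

B

Round 1: B 60, D 39, C 71, A 11. Eliminate A.
Round 2: B 60, D 39, C 82. Eliminate D.
Round 3: B 99, C 82. B has a majority.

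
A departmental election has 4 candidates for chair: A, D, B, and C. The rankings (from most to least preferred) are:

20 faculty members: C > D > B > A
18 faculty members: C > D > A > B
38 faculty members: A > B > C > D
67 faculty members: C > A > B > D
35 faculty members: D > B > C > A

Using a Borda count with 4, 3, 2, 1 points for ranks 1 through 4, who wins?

C

A: 20·1 + 18·2 + 38·4 + 67·3 + 35·1 = 444
D: 20·3 + 18·3 + 38·1 + 67·1 + 35·4 = 359
B: 20·2 + 18·1 + 38·3 + 67·2 + 35·3 = 411
C: 20·4 + 18·4 + 38·2 + 67·4 + 35·2 = 566
C has the highest Borda score (566).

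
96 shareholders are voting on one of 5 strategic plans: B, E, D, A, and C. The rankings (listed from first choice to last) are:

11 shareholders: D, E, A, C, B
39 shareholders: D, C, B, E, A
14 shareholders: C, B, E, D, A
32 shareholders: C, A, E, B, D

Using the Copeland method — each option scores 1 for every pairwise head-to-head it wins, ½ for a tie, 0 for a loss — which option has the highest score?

D

B: beats E and A; loses to D and C → score 2.
E: beats A; loses to B, D, and C → score 1.
D: beats B, E, A, and C → score 4.
A: loses to B, E, D, and C → score 0.
C: beats B, E, and A; loses to D → score 3.
D has the best pairwise record.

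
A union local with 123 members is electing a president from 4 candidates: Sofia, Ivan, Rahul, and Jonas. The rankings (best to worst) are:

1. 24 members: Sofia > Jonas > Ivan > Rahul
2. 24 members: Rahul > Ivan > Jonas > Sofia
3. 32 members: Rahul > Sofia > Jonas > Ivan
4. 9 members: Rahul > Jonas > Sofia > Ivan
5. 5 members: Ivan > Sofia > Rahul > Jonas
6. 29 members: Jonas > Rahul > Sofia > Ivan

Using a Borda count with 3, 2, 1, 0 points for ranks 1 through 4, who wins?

Rahul

Sofia: 24·3 + 24·0 + 32·2 + 9·1 + 5·2 + 29·1 = 184
Ivan: 24·1 + 24·2 + 32·0 + 9·0 + 5·3 + 29·0 = 87
Rahul: 24·0 + 24·3 + 32·3 + 9·3 + 5·1 + 29·2 = 258
Jonas: 24·2 + 24·1 + 32·1 + 9·2 + 5·0 + 29·3 = 209
Rahul has the highest Borda score (258).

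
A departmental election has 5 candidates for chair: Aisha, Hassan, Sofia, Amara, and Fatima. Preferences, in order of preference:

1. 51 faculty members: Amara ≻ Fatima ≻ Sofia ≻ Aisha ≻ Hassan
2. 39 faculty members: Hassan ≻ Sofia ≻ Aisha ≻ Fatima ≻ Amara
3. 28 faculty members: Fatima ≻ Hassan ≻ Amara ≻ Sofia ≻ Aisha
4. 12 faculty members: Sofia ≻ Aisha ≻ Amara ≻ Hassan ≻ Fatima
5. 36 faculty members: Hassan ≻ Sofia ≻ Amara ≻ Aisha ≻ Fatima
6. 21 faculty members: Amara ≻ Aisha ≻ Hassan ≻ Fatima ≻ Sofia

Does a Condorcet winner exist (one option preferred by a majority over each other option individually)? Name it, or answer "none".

Hassan

Hassan vs Aisha: 103–84 for Hassan.
Hassan vs Sofia: 124–63 for Hassan.
Hassan vs Amara: 103–84 for Hassan.
Hassan vs Fatima: 108–79 for Hassan.
Hassan beats every other option head-to-head.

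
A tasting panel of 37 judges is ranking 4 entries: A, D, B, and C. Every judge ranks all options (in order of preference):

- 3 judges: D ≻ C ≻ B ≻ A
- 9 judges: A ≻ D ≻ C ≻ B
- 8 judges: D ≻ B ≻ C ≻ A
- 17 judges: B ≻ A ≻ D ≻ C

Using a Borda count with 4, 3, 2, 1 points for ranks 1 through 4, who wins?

A: 3·1 + 9·4 + 8·1 + 17·3 = 98
D: 3·4 + 9·3 + 8·4 + 17·2 = 105
B: 3·2 + 9·1 + 8·3 + 17·4 = 107
C: 3·3 + 9·2 + 8·2 + 17·1 = 60
B has the highest Borda score (107).

B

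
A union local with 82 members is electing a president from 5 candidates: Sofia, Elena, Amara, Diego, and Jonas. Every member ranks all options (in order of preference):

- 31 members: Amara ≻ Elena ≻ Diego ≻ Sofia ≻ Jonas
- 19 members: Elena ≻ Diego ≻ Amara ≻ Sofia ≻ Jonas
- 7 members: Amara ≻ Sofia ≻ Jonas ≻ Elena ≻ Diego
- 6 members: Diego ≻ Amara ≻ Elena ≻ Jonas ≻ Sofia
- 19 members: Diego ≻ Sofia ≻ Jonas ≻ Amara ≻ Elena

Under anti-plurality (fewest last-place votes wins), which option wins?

Last-place votes: Sofia 6, Elena 19, Amara 0, Diego 7, Jonas 50.
Amara is ranked last by the fewest voters, so Amara wins.

Amara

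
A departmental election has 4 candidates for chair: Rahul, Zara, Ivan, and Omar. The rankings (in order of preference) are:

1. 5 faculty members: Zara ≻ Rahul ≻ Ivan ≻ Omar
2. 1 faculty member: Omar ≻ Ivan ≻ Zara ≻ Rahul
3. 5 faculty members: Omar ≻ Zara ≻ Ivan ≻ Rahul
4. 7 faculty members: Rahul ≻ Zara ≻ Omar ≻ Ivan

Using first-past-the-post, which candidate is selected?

Rahul

First-place votes: Rahul 7, Zara 5, Ivan 0, Omar 6.
Rahul has the most first-place votes.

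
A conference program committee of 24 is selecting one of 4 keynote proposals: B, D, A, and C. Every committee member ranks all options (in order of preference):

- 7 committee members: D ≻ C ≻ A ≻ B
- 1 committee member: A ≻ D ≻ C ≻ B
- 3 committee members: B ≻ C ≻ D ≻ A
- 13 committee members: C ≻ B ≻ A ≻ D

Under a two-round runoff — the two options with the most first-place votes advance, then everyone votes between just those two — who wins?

Round 1 first-place votes: B 3, D 7, A 1, C 13.
C and D advance.
Runoff: C is preferred to D by 16 voters; D by 8.
C wins the runoff.

C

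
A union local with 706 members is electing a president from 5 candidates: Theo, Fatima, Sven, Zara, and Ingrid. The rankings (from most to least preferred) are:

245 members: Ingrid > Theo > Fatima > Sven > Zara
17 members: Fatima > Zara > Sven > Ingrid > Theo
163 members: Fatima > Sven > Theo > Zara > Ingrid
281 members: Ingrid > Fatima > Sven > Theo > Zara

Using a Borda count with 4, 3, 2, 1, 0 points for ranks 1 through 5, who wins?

Ingrid

Theo: 245·3 + 17·0 + 163·2 + 281·1 = 1342
Fatima: 245·2 + 17·4 + 163·4 + 281·3 = 2053
Sven: 245·1 + 17·2 + 163·3 + 281·2 = 1330
Zara: 245·0 + 17·3 + 163·1 + 281·0 = 214
Ingrid: 245·4 + 17·1 + 163·0 + 281·4 = 2121
Ingrid has the highest Borda score (2121).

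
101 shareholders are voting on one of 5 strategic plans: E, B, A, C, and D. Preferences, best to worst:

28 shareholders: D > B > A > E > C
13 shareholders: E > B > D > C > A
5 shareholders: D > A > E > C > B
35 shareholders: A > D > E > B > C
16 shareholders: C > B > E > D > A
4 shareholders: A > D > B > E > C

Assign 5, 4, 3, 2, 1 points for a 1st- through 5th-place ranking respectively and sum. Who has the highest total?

E: 28·2 + 13·5 + 5·3 + 35·3 + 16·3 + 4·2 = 297
B: 28·4 + 13·4 + 5·1 + 35·2 + 16·4 + 4·3 = 315
A: 28·3 + 13·1 + 5·4 + 35·5 + 16·1 + 4·5 = 328
C: 28·1 + 13·2 + 5·2 + 35·1 + 16·5 + 4·1 = 183
D: 28·5 + 13·3 + 5·5 + 35·4 + 16·2 + 4·4 = 392
D has the highest Borda score (392).

D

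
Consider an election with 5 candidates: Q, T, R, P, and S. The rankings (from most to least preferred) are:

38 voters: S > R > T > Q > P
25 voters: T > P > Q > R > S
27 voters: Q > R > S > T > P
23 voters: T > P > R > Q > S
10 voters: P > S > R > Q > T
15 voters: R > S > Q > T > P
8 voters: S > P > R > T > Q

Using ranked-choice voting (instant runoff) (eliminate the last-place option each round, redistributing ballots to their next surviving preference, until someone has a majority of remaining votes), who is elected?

Round 1: Q 27, T 48, R 15, P 10, S 46. Eliminate P.
Round 2: Q 27, T 48, R 15, S 56. Eliminate R.
Round 3: Q 27, T 48, S 71. Eliminate Q.
Round 4: T 48, S 98. S has a majority.

S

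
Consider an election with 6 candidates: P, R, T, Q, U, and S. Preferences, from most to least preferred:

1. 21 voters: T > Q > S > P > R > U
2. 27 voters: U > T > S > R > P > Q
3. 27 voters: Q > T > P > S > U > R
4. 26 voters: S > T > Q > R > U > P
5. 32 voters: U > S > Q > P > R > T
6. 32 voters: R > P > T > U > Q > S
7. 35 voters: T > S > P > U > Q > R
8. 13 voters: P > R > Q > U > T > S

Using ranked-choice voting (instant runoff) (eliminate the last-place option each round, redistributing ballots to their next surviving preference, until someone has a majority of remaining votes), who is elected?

Round 1: P 13, R 32, T 56, Q 27, U 59, S 26. Eliminate P.
Round 2: R 45, T 56, Q 27, U 59, S 26. Eliminate S.
Round 3: R 45, T 82, Q 27, U 59. Eliminate Q.
Round 4: R 45, T 109, U 59. T has a majority.

T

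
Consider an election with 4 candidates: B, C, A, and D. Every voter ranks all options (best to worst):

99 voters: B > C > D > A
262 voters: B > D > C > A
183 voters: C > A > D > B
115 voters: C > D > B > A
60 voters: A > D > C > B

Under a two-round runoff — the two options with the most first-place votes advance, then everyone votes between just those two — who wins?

B

Round 1 first-place votes: B 361, C 298, A 60, D 0.
B and C advance.
Runoff: B is preferred to C by 361 voters; C by 358.
B wins the runoff.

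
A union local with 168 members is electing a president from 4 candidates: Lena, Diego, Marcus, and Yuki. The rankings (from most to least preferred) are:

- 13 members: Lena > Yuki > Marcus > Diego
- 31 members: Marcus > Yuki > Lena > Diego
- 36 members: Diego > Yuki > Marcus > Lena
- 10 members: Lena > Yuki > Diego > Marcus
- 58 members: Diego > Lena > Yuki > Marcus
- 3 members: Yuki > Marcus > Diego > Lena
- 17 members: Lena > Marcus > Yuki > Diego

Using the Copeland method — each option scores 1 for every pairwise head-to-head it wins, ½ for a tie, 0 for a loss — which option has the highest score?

Diego

Lena: beats Marcus and Yuki; loses to Diego → score 2.
Diego: beats Lena, Marcus, and Yuki → score 3.
Marcus: loses to Lena, Diego, and Yuki → score 0.
Yuki: beats Marcus; loses to Lena and Diego → score 1.
Diego has the best pairwise record.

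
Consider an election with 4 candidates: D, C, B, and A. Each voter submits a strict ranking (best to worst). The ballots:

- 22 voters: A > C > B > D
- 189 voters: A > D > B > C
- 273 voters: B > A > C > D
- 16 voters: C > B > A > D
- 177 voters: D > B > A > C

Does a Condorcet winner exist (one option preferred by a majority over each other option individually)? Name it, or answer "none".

Checking pairwise contests:
A beats D 500–177.
D beats C 366–311.
D beats B 366–311.
B beats A 466–211.
Every option loses at least one head-to-head, so there is no Condorcet winner.

none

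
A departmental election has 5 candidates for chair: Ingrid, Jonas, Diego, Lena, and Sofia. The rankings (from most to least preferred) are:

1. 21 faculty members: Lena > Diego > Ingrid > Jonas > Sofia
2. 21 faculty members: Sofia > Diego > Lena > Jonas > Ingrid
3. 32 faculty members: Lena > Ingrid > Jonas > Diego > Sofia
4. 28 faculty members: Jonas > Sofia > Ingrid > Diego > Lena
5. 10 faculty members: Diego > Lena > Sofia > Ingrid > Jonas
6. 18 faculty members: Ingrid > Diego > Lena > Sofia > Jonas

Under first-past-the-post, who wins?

Lena

First-place votes: Ingrid 18, Jonas 28, Diego 10, Lena 53, Sofia 21.
Lena has the most first-place votes.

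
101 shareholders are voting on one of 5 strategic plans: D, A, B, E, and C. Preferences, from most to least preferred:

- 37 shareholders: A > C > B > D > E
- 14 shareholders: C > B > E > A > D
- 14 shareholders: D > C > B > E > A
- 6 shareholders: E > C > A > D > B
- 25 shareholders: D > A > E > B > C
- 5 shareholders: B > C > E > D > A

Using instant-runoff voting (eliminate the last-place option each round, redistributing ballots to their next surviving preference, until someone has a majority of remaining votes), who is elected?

Round 1: D 39, A 37, B 5, E 6, C 14. Eliminate B.
Round 2: D 39, A 37, E 6, C 19. Eliminate E.
Round 3: D 39, A 37, C 25. Eliminate C.
Round 4: D 44, A 57. A has a majority.

A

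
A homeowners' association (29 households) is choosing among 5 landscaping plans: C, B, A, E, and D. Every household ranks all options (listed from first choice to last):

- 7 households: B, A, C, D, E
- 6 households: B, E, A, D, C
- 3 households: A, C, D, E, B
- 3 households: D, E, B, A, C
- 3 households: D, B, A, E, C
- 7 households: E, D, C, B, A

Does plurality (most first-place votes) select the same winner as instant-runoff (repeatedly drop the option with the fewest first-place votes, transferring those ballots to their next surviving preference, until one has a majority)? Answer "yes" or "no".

Plurality — first-place votes: C 0, B 13, A 3, E 7, D 6. Winner: B.
Instant-runoff — R1 C 0, B 13, A 3, E 7, D 6 (C out); R2 B 13, A 3, E 7, D 6 (A out); R3 B 13, E 7, D 9 (E out); R4 B 13, D 16 (D winner). Winner: D.
The two methods disagree.

no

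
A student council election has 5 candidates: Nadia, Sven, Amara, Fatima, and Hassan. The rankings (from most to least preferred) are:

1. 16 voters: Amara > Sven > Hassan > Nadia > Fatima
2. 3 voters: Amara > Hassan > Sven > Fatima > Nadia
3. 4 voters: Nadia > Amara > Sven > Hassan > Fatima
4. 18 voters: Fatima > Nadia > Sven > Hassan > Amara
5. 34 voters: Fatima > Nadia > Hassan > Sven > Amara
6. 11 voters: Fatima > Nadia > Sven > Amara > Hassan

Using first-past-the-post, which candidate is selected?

Fatima

First-place votes: Nadia 4, Sven 0, Amara 19, Fatima 63, Hassan 0.
Fatima has the most first-place votes.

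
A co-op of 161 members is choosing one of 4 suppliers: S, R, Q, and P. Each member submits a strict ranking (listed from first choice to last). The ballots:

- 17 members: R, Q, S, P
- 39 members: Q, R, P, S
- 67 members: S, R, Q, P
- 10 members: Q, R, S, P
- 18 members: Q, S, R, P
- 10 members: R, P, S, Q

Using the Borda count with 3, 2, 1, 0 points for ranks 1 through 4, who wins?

S: 17·1 + 39·0 + 67·3 + 10·1 + 18·2 + 10·1 = 274
R: 17·3 + 39·2 + 67·2 + 10·2 + 18·1 + 10·3 = 331
Q: 17·2 + 39·3 + 67·1 + 10·3 + 18·3 + 10·0 = 302
P: 17·0 + 39·1 + 67·0 + 10·0 + 18·0 + 10·2 = 59
R has the highest Borda score (331).

R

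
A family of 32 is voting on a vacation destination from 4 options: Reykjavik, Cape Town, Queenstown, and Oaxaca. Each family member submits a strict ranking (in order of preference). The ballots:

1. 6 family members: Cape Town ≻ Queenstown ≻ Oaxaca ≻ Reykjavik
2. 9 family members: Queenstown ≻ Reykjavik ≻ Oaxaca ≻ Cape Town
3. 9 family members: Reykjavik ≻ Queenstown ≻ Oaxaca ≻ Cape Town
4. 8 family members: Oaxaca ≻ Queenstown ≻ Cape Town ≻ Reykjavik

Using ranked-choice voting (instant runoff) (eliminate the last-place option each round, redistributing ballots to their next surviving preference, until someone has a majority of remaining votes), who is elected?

Queenstown

Round 1: Reykjavik 9, Cape Town 6, Queenstown 9, Oaxaca 8. Eliminate Cape Town.
Round 2: Reykjavik 9, Queenstown 15, Oaxaca 8. Eliminate Oaxaca.
Round 3: Reykjavik 9, Queenstown 23. Queenstown has a majority.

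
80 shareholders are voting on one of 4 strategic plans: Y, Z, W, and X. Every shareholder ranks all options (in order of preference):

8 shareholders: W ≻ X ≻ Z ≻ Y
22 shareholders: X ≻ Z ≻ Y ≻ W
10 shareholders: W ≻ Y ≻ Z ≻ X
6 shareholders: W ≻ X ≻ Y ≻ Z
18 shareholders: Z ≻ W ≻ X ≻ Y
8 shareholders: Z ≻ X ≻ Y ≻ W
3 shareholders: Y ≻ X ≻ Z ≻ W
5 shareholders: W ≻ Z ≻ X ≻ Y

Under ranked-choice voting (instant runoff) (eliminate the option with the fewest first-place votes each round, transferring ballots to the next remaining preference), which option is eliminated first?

Y

Round 1: Y 3, Z 26, W 29, X 22. Eliminate Y.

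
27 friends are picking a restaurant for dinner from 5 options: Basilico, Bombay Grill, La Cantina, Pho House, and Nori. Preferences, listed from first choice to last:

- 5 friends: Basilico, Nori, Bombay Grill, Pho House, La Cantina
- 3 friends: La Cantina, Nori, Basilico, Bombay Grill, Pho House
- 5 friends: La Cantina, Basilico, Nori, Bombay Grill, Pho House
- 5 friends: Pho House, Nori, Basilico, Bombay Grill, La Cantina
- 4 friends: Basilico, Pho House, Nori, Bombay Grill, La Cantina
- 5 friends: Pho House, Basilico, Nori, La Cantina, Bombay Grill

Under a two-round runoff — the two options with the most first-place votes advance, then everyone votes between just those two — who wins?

Basilico

Round 1 first-place votes: Basilico 9, Bombay Grill 0, La Cantina 8, Pho House 10, Nori 0.
Pho House and Basilico advance.
Runoff: Pho House is preferred to Basilico by 10 voters; Basilico by 17.
Basilico wins the runoff.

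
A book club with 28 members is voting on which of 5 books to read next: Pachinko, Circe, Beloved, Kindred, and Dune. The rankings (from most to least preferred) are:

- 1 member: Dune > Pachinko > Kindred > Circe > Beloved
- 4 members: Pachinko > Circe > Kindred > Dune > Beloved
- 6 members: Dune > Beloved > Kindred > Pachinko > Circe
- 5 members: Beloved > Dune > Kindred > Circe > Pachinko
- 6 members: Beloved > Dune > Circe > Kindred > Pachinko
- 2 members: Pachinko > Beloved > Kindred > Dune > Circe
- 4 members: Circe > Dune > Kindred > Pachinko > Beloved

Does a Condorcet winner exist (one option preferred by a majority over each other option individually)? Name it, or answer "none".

Dune

Dune vs Pachinko: 22–6 for Dune.
Dune vs Circe: 20–8 for Dune.
Dune vs Beloved: 15–13 for Dune.
Dune vs Kindred: 22–6 for Dune.
Dune beats every other option head-to-head.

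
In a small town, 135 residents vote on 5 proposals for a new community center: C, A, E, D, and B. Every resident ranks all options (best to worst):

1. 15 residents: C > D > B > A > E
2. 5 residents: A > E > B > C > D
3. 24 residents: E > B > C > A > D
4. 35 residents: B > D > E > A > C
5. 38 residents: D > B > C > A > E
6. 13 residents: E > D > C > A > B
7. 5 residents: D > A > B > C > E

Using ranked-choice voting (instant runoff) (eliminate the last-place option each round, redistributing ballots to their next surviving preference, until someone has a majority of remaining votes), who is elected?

Round 1: C 15, A 5, E 37, D 43, B 35. Eliminate A.
Round 2: C 15, E 42, D 43, B 35. Eliminate C.
Round 3: E 42, D 58, B 35. Eliminate B.
Round 4: E 42, D 93. D has a majority.

D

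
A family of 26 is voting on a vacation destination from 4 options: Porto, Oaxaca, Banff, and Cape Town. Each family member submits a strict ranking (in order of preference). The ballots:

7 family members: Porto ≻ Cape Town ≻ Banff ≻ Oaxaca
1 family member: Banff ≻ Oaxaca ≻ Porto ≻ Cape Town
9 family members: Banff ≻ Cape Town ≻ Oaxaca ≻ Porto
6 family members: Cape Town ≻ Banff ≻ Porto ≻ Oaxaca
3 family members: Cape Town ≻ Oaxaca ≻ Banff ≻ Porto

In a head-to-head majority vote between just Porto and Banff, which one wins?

Voters preferring Porto to Banff: 7; preferring Banff to Porto: 19.
Banff wins the head-to-head.

Banff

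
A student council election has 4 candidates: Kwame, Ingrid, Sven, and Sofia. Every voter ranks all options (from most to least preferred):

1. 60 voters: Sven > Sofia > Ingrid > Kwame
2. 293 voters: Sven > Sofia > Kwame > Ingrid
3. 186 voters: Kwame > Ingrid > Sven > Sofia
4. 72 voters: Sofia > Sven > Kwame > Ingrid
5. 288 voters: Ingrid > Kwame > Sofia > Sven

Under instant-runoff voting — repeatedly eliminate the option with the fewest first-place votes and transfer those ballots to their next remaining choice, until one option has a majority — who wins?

Ingrid

Round 1: Kwame 186, Ingrid 288, Sven 353, Sofia 72. Eliminate Sofia.
Round 2: Kwame 186, Ingrid 288, Sven 425. Eliminate Kwame.
Round 3: Ingrid 474, Sven 425. Ingrid has a majority.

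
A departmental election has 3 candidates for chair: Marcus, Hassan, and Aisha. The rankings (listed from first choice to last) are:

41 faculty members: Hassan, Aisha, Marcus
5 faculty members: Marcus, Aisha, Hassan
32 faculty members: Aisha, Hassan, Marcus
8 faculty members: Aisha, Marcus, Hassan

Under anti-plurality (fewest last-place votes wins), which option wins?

Last-place votes: Marcus 73, Hassan 13, Aisha 0.
Aisha is ranked last by the fewest voters, so Aisha wins.

Aisha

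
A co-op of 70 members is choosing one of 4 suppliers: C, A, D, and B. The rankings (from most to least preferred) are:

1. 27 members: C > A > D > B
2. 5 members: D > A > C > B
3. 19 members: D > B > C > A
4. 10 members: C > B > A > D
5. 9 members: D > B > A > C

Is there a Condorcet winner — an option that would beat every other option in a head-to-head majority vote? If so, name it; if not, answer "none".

C vs A: 56–14 for C.
C vs D: 37–33 for C.
C vs B: 42–28 for C.
C beats every other option head-to-head.

C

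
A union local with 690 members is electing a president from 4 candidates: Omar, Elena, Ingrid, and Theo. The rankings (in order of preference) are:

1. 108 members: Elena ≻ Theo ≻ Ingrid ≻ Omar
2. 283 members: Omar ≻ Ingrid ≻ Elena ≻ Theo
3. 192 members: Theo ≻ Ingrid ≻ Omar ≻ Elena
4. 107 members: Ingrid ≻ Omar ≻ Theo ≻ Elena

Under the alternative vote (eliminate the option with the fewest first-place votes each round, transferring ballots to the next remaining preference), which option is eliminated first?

Ingrid

Round 1: Omar 283, Elena 108, Ingrid 107, Theo 192. Eliminate Ingrid.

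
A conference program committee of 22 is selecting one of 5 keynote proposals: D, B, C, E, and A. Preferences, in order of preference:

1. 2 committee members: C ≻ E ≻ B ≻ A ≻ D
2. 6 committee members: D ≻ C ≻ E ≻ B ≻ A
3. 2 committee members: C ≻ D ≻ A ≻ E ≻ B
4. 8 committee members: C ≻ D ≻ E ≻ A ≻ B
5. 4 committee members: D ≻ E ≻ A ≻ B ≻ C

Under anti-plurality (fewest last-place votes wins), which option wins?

E

Last-place votes: D 2, B 10, C 4, E 0, A 6.
E is ranked last by the fewest voters, so E wins.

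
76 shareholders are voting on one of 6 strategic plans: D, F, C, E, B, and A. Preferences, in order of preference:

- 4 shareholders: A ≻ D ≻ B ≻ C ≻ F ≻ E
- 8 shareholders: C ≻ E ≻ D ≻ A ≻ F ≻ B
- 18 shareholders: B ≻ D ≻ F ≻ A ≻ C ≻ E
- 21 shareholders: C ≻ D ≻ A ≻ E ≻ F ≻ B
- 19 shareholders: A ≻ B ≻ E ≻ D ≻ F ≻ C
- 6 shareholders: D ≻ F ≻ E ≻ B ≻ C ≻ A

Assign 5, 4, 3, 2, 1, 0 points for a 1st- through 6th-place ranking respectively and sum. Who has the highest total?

D

D: 4·4 + 8·3 + 18·4 + 21·4 + 19·2 + 6·5 = 264
F: 4·1 + 8·1 + 18·3 + 21·1 + 19·1 + 6·4 = 130
C: 4·2 + 8·5 + 18·1 + 21·5 + 19·0 + 6·1 = 177
E: 4·0 + 8·4 + 18·0 + 21·2 + 19·3 + 6·3 = 149
B: 4·3 + 8·0 + 18·5 + 21·0 + 19·4 + 6·2 = 190
A: 4·5 + 8·2 + 18·2 + 21·3 + 19·5 + 6·0 = 230
D has the highest Borda score (264).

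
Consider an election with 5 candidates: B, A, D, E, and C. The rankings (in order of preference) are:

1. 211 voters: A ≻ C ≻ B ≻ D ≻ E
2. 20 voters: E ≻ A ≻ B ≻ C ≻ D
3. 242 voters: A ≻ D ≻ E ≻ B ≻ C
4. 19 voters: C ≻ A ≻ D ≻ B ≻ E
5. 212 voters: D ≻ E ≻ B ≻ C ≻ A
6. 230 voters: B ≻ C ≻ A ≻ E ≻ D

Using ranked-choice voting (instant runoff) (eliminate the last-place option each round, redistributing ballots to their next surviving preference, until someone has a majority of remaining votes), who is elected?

A

Round 1: B 230, A 453, D 212, E 20, C 19. Eliminate C.
Round 2: B 230, A 472, D 212, E 20. A has a majority.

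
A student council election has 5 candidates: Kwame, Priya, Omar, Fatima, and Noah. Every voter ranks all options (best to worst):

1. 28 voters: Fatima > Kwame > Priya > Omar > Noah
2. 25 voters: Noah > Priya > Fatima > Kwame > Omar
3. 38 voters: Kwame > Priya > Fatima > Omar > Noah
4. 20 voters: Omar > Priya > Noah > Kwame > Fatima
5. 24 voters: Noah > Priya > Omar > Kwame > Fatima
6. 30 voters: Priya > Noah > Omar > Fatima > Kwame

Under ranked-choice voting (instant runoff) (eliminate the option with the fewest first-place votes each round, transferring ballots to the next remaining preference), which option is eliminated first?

Round 1: Kwame 38, Priya 30, Omar 20, Fatima 28, Noah 49. Eliminate Omar.

Omar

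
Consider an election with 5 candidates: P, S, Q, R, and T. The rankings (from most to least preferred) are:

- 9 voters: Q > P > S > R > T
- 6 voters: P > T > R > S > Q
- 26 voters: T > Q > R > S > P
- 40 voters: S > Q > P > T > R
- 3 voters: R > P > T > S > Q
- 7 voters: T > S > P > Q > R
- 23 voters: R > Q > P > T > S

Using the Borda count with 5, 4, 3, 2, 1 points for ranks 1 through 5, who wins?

Q

P: 9·4 + 6·5 + 26·1 + 40·3 + 3·4 + 7·3 + 23·3 = 314
S: 9·3 + 6·2 + 26·2 + 40·5 + 3·2 + 7·4 + 23·1 = 348
Q: 9·5 + 6·1 + 26·4 + 40·4 + 3·1 + 7·2 + 23·4 = 424
R: 9·2 + 6·3 + 26·3 + 40·1 + 3·5 + 7·1 + 23·5 = 291
T: 9·1 + 6·4 + 26·5 + 40·2 + 3·3 + 7·5 + 23·2 = 333
Q has the highest Borda score (424).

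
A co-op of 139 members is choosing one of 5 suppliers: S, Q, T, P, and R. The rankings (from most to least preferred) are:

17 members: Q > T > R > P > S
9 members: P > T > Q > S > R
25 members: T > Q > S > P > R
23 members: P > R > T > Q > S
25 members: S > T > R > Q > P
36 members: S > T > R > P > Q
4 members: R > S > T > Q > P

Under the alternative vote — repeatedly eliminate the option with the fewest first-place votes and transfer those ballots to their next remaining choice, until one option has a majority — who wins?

T

Round 1: S 61, Q 17, T 25, P 32, R 4. Eliminate R.
Round 2: S 65, Q 17, T 25, P 32. Eliminate Q.
Round 3: S 65, T 42, P 32. Eliminate P.
Round 4: S 65, T 74. T has a majority.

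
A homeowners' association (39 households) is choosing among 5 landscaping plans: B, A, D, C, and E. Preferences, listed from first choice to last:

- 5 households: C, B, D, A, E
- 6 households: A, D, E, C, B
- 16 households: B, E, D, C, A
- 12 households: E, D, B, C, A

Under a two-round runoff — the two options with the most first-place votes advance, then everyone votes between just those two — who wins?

B

Round 1 first-place votes: B 16, A 6, D 0, C 5, E 12.
B and E advance.
Runoff: B is preferred to E by 21 voters; E by 18.
B wins the runoff.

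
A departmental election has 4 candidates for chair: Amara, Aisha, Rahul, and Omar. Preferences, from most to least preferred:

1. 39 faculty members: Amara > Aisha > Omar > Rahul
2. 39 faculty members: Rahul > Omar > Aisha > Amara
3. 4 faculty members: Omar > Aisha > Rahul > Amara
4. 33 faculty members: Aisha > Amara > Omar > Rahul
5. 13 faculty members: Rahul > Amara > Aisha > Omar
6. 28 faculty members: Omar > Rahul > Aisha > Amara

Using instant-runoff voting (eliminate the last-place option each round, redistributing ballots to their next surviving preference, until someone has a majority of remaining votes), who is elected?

Round 1: Amara 39, Aisha 33, Rahul 52, Omar 32. Eliminate Omar.
Round 2: Amara 39, Aisha 37, Rahul 80. Rahul has a majority.

Rahul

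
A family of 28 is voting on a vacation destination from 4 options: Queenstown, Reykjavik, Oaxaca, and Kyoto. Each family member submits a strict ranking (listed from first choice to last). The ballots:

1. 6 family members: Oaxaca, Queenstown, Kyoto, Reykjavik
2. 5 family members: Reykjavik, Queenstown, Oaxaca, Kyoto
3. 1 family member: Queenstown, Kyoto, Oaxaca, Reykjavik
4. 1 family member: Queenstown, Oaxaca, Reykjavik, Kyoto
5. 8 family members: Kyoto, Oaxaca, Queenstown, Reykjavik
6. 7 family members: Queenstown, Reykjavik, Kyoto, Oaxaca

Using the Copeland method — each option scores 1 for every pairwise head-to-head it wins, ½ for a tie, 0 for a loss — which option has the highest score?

Queenstown: beats Reykjavik and Kyoto; ties Oaxaca → score 2.5.
Reykjavik: loses to Queenstown, Oaxaca, and Kyoto → score 0.
Oaxaca: beats Reykjavik; ties Queenstown; loses to Kyoto → score 1.5.
Kyoto: beats Reykjavik and Oaxaca; loses to Queenstown → score 2.
Queenstown has the best pairwise record.

Queenstown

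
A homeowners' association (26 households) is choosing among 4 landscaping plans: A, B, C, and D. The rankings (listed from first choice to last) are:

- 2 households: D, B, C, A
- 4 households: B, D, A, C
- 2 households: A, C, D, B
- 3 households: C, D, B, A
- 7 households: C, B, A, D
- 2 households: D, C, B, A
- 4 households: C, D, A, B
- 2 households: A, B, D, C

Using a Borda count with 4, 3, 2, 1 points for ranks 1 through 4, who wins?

C

A: 2·1 + 4·2 + 2·4 + 3·1 + 7·2 + 2·1 + 4·2 + 2·4 = 53
B: 2·3 + 4·4 + 2·1 + 3·2 + 7·3 + 2·2 + 4·1 + 2·3 = 65
C: 2·2 + 4·1 + 2·3 + 3·4 + 7·4 + 2·3 + 4·4 + 2·1 = 78
D: 2·4 + 4·3 + 2·2 + 3·3 + 7·1 + 2·4 + 4·3 + 2·2 = 64
C has the highest Borda score (78).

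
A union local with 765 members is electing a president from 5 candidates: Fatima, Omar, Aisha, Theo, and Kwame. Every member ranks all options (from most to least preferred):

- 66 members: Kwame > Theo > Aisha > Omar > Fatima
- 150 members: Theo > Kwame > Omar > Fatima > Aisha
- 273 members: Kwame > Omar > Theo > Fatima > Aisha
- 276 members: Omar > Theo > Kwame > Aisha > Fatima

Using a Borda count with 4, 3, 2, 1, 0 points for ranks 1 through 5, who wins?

Kwame

Fatima: 66·0 + 150·1 + 273·1 + 276·0 = 423
Omar: 66·1 + 150·2 + 273·3 + 276·4 = 2289
Aisha: 66·2 + 150·0 + 273·0 + 276·1 = 408
Theo: 66·3 + 150·4 + 273·2 + 276·3 = 2172
Kwame: 66·4 + 150·3 + 273·4 + 276·2 = 2358
Kwame has the highest Borda score (2358).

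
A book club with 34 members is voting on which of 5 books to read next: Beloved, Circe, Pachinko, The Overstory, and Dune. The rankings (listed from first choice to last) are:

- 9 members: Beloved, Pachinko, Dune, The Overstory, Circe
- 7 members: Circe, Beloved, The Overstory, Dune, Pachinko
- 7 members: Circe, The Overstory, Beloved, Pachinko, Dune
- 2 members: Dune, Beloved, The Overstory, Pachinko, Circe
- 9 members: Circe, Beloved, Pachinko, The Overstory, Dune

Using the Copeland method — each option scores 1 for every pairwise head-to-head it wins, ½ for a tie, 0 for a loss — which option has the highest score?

Beloved: beats Pachinko, The Overstory, and Dune; loses to Circe → score 3.
Circe: beats Beloved, Pachinko, The Overstory, and Dune → score 4.
Pachinko: beats The Overstory and Dune; loses to Beloved and Circe → score 2.
The Overstory: beats Dune; loses to Beloved, Circe, and Pachinko → score 1.
Dune: loses to Beloved, Circe, Pachinko, and The Overstory → score 0.
Circe has the best pairwise record.

Circe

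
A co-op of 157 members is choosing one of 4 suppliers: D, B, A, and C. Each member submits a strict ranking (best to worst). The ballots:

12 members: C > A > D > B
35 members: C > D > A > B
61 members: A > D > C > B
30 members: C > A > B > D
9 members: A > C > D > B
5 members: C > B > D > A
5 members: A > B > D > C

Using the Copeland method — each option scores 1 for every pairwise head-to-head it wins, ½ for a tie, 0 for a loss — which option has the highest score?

D: beats B; loses to A and C → score 1.
B: loses to D, A, and C → score 0.
A: beats D and B; loses to C → score 2.
C: beats D, B, and A → score 3.
C has the best pairwise record.

C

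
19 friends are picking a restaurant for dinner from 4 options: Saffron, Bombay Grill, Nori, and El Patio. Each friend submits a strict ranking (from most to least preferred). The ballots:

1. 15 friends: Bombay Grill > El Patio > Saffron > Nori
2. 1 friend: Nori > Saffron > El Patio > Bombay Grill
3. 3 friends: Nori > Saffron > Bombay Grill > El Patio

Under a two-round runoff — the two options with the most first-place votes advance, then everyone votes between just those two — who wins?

Round 1 first-place votes: Saffron 0, Bombay Grill 15, Nori 4, El Patio 0.
Bombay Grill and Nori advance.
Runoff: Bombay Grill is preferred to Nori by 15 voters; Nori by 4.
Bombay Grill wins the runoff.

Bombay Grill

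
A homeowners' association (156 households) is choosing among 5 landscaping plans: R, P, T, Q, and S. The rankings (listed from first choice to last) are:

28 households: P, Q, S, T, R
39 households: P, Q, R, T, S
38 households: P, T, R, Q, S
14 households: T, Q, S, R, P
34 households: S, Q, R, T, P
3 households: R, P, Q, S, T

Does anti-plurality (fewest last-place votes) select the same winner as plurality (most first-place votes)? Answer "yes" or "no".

Anti-plurality — last-place votes: R 28, P 48, T 3, Q 0, S 77. Winner: Q.
Plurality — first-place votes: R 3, P 105, T 14, Q 0, S 34. Winner: P.
The two methods disagree.

no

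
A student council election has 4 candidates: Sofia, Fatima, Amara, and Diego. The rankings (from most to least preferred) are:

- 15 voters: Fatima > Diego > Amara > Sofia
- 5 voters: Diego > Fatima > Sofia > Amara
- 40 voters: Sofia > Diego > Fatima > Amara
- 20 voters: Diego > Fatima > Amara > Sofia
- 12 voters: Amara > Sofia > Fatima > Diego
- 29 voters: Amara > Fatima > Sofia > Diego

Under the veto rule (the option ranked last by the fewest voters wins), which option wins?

Last-place votes: Sofia 35, Fatima 0, Amara 45, Diego 41.
Fatima is ranked last by the fewest voters, so Fatima wins.

Fatima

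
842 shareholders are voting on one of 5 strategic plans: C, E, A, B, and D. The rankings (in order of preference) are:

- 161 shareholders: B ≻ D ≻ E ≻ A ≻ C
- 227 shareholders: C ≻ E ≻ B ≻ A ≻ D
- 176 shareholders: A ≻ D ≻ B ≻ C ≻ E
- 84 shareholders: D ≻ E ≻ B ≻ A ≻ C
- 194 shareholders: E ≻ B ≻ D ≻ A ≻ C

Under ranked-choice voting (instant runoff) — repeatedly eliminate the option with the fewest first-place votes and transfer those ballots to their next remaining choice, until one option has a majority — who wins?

E

Round 1: C 227, E 194, A 176, B 161, D 84. Eliminate D.
Round 2: C 227, E 278, A 176, B 161. Eliminate B.
Round 3: C 227, E 439, A 176. E has a majority.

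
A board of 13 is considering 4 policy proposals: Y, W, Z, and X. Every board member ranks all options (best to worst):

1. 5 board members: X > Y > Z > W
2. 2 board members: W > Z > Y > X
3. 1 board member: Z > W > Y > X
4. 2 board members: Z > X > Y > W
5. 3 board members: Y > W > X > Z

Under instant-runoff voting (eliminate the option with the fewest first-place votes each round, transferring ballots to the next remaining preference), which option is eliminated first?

W

Round 1: Y 3, W 2, Z 3, X 5. Eliminate W.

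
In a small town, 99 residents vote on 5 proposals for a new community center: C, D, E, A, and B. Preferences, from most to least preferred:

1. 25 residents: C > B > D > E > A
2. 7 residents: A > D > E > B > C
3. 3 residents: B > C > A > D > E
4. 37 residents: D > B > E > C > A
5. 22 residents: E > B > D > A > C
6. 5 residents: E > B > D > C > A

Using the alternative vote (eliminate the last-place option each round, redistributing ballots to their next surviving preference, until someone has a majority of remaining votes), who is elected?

D

Round 1: C 25, D 37, E 27, A 7, B 3. Eliminate B.
Round 2: C 28, D 37, E 27, A 7. Eliminate A.
Round 3: C 28, D 44, E 27. Eliminate E.
Round 4: C 28, D 71. D has a majority.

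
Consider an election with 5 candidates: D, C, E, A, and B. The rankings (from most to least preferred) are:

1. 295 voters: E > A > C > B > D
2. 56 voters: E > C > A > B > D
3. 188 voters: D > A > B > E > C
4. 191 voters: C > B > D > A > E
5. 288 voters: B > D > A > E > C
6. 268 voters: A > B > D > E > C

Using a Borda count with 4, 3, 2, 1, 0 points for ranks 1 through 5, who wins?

A

D: 295·0 + 56·0 + 188·4 + 191·2 + 288·3 + 268·2 = 2534
C: 295·2 + 56·3 + 188·0 + 191·4 + 288·0 + 268·0 = 1522
E: 295·4 + 56·4 + 188·1 + 191·0 + 288·1 + 268·1 = 2148
A: 295·3 + 56·2 + 188·3 + 191·1 + 288·2 + 268·4 = 3400
B: 295·1 + 56·1 + 188·2 + 191·3 + 288·4 + 268·3 = 3256
A has the highest Borda score (3400).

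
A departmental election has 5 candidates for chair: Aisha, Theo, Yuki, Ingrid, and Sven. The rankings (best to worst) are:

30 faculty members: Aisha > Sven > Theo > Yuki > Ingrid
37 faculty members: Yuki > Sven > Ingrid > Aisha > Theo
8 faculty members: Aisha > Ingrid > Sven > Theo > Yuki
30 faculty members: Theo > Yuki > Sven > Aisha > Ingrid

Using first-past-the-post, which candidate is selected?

Aisha

First-place votes: Aisha 38, Theo 30, Yuki 37, Ingrid 0, Sven 0.
Aisha has the most first-place votes.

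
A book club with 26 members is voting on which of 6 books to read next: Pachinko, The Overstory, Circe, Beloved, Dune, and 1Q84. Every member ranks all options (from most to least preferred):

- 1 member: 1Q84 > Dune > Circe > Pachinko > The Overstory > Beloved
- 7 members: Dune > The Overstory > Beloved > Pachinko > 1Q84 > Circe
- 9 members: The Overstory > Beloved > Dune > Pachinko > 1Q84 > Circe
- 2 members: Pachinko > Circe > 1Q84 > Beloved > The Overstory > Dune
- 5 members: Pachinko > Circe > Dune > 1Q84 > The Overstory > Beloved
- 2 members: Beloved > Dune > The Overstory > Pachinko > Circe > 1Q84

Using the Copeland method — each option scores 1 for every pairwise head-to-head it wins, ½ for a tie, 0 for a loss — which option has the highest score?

Dune

Pachinko: beats Circe and 1Q84; loses to The Overstory, Beloved, and Dune → score 2.
The Overstory: beats Pachinko, Circe, Beloved, and 1Q84; loses to Dune → score 4.
Circe: loses to Pachinko, The Overstory, Beloved, Dune, and 1Q84 → score 0.
Beloved: beats Pachinko, Circe, and 1Q84; ties Dune; loses to The Overstory → score 3.5.
Dune: beats Pachinko, The Overstory, Circe, and 1Q84; ties Beloved → score 4.5.
1Q84: beats Circe; loses to Pachinko, The Overstory, Beloved, and Dune → score 1.
Dune has the best pairwise record.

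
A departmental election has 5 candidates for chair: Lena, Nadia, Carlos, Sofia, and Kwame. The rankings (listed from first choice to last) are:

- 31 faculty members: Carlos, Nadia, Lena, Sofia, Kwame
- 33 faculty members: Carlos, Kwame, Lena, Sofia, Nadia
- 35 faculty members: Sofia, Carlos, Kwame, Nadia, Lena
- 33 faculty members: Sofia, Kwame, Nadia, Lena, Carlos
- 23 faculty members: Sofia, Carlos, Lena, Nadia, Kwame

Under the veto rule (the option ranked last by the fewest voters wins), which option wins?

Sofia

Last-place votes: Lena 35, Nadia 33, Carlos 33, Sofia 0, Kwame 54.
Sofia is ranked last by the fewest voters, so Sofia wins.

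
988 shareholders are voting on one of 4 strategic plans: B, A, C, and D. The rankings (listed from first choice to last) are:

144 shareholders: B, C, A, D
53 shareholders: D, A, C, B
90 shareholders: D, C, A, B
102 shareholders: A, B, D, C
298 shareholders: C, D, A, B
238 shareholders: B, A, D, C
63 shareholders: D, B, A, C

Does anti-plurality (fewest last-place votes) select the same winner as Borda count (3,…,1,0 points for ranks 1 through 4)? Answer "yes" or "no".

Anti-plurality — last-place votes: B 441, A 0, C 403, D 144. Winner: A.
Borda — scores: B 1476, A 1483, C 1415, D 1554. Winner: D.
The two methods disagree.

no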